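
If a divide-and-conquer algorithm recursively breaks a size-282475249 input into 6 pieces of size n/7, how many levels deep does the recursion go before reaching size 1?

For divide and conquer with division factor 7:

Problem sizes at each level:
Level 0: 282475249
Level 1: 40353607
Level 2: 5764801
Level 3: 823543
Level 4: 117649
Level 5: 16807
Level 6: 2401
Level 7: 343
Level 8: 49
Level 9: 7
Level 10: 1

The root is level 0 and the size-1 base case is level 10 (the tree spans levels 0 through 10, i.e. 11 levels counting the root), so the depth is the number of divisions: log_7(282475249) = 10

The recursion tree depth is log_7(282475249) = 10. At each level, the problem size is divided by 7, so it takes 10 divisions to reduce to a base case of size 1. The algorithm makes 6 recursive calls at each level.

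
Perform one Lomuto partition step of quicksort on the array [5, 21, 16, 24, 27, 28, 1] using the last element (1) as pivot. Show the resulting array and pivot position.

Lomuto partition with pivot = 1:

Initial array: [5, 21, 16, 24, 27, 28, 1]

arr[0]=5 > 1: no swap
arr[1]=21 > 1: no swap
arr[2]=16 > 1: no swap
arr[3]=24 > 1: no swap
arr[4]=27 > 1: no swap
arr[5]=28 > 1: no swap

Place pivot at position 0: [1, 21, 16, 24, 27, 28, 5]
Pivot position: 0

After partitioning with pivot 1, the array becomes [1, 21, 16, 24, 27, 28, 5]. The pivot is placed at index 0. All elements to the left of the pivot are <= 1, and all elements to the right are > 1.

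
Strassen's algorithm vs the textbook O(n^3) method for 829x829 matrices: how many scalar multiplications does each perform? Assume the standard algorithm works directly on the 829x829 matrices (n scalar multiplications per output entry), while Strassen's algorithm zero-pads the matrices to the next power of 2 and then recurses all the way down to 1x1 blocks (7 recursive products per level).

Matrix multiplication for 829x829 matrices:

Strassen's algorithm requires power-of-2 dimensions. Pad 829x829 to 1024x1024 (next power of 2).

Standard algorithm: 829^3 = 569722789 multiplications
Strassen's algorithm: 7^(log2(1024)) = 7^10 = 282475249 multiplications
Savings: 569722789 - 282475249 = 287247540 multiplications

Standard: 569722789 multiplications (829^3). Strassen: 282475249 multiplications (7^10, after padding to 1024x1024). Strassen reduces 8 recursive multiplications to 7 at each level.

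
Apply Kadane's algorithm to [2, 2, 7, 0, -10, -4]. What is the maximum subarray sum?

Using Kadane's algorithm on [2, 2, 7, 0, -10, -4]:

Scanning through the array:
Position 1 (value 2): max_ending_here = 4, max_so_far = 4
Position 2 (value 7): max_ending_here = 11, max_so_far = 11
Position 3 (value 0): max_ending_here = 11, max_so_far = 11
Position 4 (value -10): max_ending_here = 1, max_so_far = 11
Position 5 (value -4): max_ending_here = -3, max_so_far = 11

Maximum subarray: [2, 2, 7]
Maximum sum: 11

The maximum subarray is [2, 2, 7] with sum 11. This subarray runs from index 0 to index 2.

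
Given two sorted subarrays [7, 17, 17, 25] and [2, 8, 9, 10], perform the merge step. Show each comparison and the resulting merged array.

Merging process:

Compare 7 vs 2: take 2 from right. Merged: [2]
Compare 7 vs 8: take 7 from left. Merged: [2, 7]
Compare 17 vs 8: take 8 from right. Merged: [2, 7, 8]
Compare 17 vs 9: take 9 from right. Merged: [2, 7, 8, 9]
Compare 17 vs 10: take 10 from right. Merged: [2, 7, 8, 9, 10]
Append remaining from left: [17, 17, 25]. Merged: [2, 7, 8, 9, 10, 17, 17, 25]

Final merged array: [2, 7, 8, 9, 10, 17, 17, 25]
Total comparisons: 5

The merged array is [2, 7, 8, 9, 10, 17, 17, 25], requiring 5 comparisons. The merge step runs in O(n) time where n is the total number of elements.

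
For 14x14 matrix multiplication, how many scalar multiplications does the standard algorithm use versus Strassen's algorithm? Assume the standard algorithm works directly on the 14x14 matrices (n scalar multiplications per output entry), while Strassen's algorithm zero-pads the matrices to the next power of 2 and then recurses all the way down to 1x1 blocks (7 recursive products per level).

Matrix multiplication for 14x14 matrices:

Strassen's algorithm requires power-of-2 dimensions. Pad 14x14 to 16x16 (next power of 2).

Standard algorithm: 14^3 = 2744 multiplications
Strassen's algorithm: 7^(log2(16)) = 7^4 = 2401 multiplications
Savings: 2744 - 2401 = 343 multiplications

Standard: 2744 multiplications (14^3). Strassen: 2401 multiplications (7^4, after padding to 16x16). Strassen reduces 8 recursive multiplications to 7 at each level.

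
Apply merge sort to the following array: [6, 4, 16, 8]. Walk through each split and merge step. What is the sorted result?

Merge sort trace:

Split: [6, 4, 16, 8] -> [6, 4] and [16, 8]
  Split: [6, 4] -> [6] and [4]
  Merge: [6] + [4] -> [4, 6]
  Split: [16, 8] -> [16] and [8]
  Merge: [16] + [8] -> [8, 16]
Merge: [4, 6] + [8, 16] -> [4, 6, 8, 16]

Final sorted array: [4, 6, 8, 16]

The merge sort proceeds by recursively splitting the array and merging sorted halves.
After all merges, the sorted array is [4, 6, 8, 16].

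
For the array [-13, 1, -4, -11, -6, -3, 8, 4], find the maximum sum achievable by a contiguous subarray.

Using Kadane's algorithm on [-13, 1, -4, -11, -6, -3, 8, 4]:

Scanning through the array:
Position 1 (value 1): max_ending_here = 1, max_so_far = 1
Position 2 (value -4): max_ending_here = -3, max_so_far = 1
Position 3 (value -11): max_ending_here = -11, max_so_far = 1
Position 4 (value -6): max_ending_here = -6, max_so_far = 1
Position 5 (value -3): max_ending_here = -3, max_so_far = 1
Position 6 (value 8): max_ending_here = 8, max_so_far = 8
Position 7 (value 4): max_ending_here = 12, max_so_far = 12

Maximum subarray: [8, 4]
Maximum sum: 12

The maximum subarray is [8, 4] with sum 12. This subarray runs from index 6 to index 7.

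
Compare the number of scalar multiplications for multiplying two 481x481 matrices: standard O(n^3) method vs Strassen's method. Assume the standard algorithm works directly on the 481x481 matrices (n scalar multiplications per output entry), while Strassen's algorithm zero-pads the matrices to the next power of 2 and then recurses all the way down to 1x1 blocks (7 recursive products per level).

Matrix multiplication for 481x481 matrices:

Strassen's algorithm requires power-of-2 dimensions. Pad 481x481 to 512x512 (next power of 2).

Standard algorithm: 481^3 = 111284641 multiplications
Strassen's algorithm: 7^(log2(512)) = 7^9 = 40353607 multiplications
Savings: 111284641 - 40353607 = 70931034 multiplications

Standard: 111284641 multiplications (481^3). Strassen: 40353607 multiplications (7^9, after padding to 512x512). Strassen reduces 8 recursive multiplications to 7 at each level.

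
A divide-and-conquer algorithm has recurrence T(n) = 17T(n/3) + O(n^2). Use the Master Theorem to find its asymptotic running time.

Master Theorem for T(n) = 17T(n/3) + O(n^2):

a = 17, b = 3, c = 2
log_b(a) = log_3(17) = 2.5789

Case 1: c = 2 < log_3(17) = 2.5789
T(n) = O(n^(log_3 17))

For T(n) = 17T(n/3) + O(n^2): log_3(17) = 2.5789. This is Case 1 of the Master Theorem (c < log_b(a), work dominated by leaves), giving O(n^(log_3 17)).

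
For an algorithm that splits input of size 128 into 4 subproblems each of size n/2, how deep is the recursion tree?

For divide and conquer with division factor 2:

Problem sizes at each level:
Level 0: 128
Level 1: 64
Level 2: 32
Level 3: 16
Level 4: 8
Level 5: 4
Level 6: 2
Level 7: 1

The root is level 0 and the size-1 base case is level 7 (the tree spans levels 0 through 7, i.e. 8 levels counting the root), so the depth is the number of divisions: log_2(128) = 7

The recursion tree depth is log_2(128) = 7. At each level, the problem size is divided by 2, so it takes 7 divisions to reduce to a base case of size 1. The algorithm makes 4 recursive calls at each level.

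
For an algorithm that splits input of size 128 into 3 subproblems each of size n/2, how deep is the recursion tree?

For divide and conquer with division factor 2:

Problem sizes at each level:
Level 0: 128
Level 1: 64
Level 2: 32
Level 3: 16
Level 4: 8
Level 5: 4
Level 6: 2
Level 7: 1

The root is level 0 and the size-1 base case is level 7 (the tree spans levels 0 through 7, i.e. 8 levels counting the root), so the depth is the number of divisions: log_2(128) = 7

The recursion tree depth is log_2(128) = 7. At each level, the problem size is divided by 2, so it takes 7 divisions to reduce to a base case of size 1. The algorithm makes 3 recursive calls at each level.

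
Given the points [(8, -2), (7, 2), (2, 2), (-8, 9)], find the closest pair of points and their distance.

Computing all pairwise distances among 4 points:

d((8, -2), (7, 2)) = 4.1231 <-- minimum
d((8, -2), (2, 2)) = 7.2111
d((8, -2), (-8, 9)) = 19.4165
d((7, 2), (2, 2)) = 5.0
d((7, 2), (-8, 9)) = 16.5529
d((2, 2), (-8, 9)) = 12.2066

Closest pair: (8, -2) and (7, 2) with distance 4.1231

The closest pair is (8, -2) and (7, 2) with Euclidean distance 4.1231. For 4 points, brute-force pairwise comparison is shown above. For large n, the divide-and-conquer algorithm (sort by x, recurse on halves, check the dividing strip) achieves O(n log n).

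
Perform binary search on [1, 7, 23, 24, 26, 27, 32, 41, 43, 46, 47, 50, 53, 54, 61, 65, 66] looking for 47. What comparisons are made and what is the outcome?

Binary search for 47 in [1, 7, 23, 24, 26, 27, 32, 41, 43, 46, 47, 50, 53, 54, 61, 65, 66]:

lo=0, hi=16, mid=8, arr[mid]=43 -> 43 < 47, search right half
lo=9, hi=16, mid=12, arr[mid]=53 -> 53 > 47, search left half
lo=9, hi=11, mid=10, arr[mid]=47 -> Found target at index 10!

Binary search finds 47 at index 10 after 3 comparisons. The search repeatedly halves the search space by comparing with the middle element.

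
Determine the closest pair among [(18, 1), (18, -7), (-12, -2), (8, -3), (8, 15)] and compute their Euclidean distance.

Computing all pairwise distances among 5 points:

d((18, 1), (18, -7)) = 8.0 <-- minimum
d((18, 1), (-12, -2)) = 30.1496
d((18, 1), (8, -3)) = 10.7703
d((18, 1), (8, 15)) = 17.2047
d((18, -7), (-12, -2)) = 30.4138
d((18, -7), (8, -3)) = 10.7703
d((18, -7), (8, 15)) = 24.1661
d((-12, -2), (8, -3)) = 20.025
d((-12, -2), (8, 15)) = 26.2488
d((8, -3), (8, 15)) = 18.0

Closest pair: (18, 1) and (18, -7) with distance 8.0

The closest pair is (18, 1) and (18, -7) with Euclidean distance 8.0. For 5 points, brute-force pairwise comparison is shown above. For large n, the divide-and-conquer algorithm (sort by x, recurse on halves, check the dividing strip) achieves O(n log n).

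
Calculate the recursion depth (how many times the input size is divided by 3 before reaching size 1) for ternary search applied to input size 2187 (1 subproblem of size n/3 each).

For divide and conquer with division factor 3:

Problem sizes at each level:
Level 0: 2187
Level 1: 729
Level 2: 243
Level 3: 81
Level 4: 27
Level 5: 9
Level 6: 3
Level 7: 1

The root is level 0 and the size-1 base case is level 7 (the tree spans levels 0 through 7, i.e. 8 levels counting the root), so the depth is the number of divisions: log_3(2187) = 7

The recursion tree depth is log_3(2187) = 7. At each level, the problem size is divided by 3, so it takes 7 divisions to reduce to a base case of size 1. The algorithm makes 1 recursive call at each level.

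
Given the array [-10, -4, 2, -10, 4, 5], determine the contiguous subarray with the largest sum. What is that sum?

Using Kadane's algorithm on [-10, -4, 2, -10, 4, 5]:

Scanning through the array:
Position 1 (value -4): max_ending_here = -4, max_so_far = -4
Position 2 (value 2): max_ending_here = 2, max_so_far = 2
Position 3 (value -10): max_ending_here = -8, max_so_far = 2
Position 4 (value 4): max_ending_here = 4, max_so_far = 4
Position 5 (value 5): max_ending_here = 9, max_so_far = 9

Maximum subarray: [4, 5]
Maximum sum: 9

The maximum subarray is [4, 5] with sum 9. This subarray runs from index 4 to index 5.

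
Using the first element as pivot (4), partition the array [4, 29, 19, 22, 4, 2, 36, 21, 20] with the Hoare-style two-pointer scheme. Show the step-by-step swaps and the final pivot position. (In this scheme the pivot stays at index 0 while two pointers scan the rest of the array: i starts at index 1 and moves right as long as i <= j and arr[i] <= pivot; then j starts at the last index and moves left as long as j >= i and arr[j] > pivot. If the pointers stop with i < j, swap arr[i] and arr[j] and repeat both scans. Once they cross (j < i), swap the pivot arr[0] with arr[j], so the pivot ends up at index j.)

Hoare-style two-pointer partition with pivot = 4:

Initial array: [4, 29, 19, 22, 4, 2, 36, 21, 20]

Pointers start at i = 1, j = 8.
i stops at index 1 (arr[1]=29 > 4), j stops at index 5 (arr[5]=2 <= 4): swap arr[1] and arr[5], array becomes [4, 2, 19, 22, 4, 29, 36, 21, 20]
i stops at index 2 (arr[2]=19 > 4), j stops at index 4 (arr[4]=4 <= 4): swap arr[2] and arr[4], array becomes [4, 2, 4, 22, 19, 29, 36, 21, 20]
i ends at 3, j ends at 2: the pointers have crossed (j < i), so scanning stops.

Swap pivot arr[0] with arr[2] to place pivot at position 2: [4, 2, 4, 22, 19, 29, 36, 21, 20]
Pivot position: 2

After partitioning with pivot 4, the array becomes [4, 2, 4, 22, 19, 29, 36, 21, 20]. The pivot is placed at index 2. All elements to the left of the pivot are <= 4, and all elements to the right are > 4.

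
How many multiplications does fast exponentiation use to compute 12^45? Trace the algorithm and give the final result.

Computing 12^45 by squaring (build up from 12^1; each line after the first costs one multiplication):

12^1 = 12
12^2 = (12^1)^2 = 12^2 = 144
12^4 = (12^2)^2 = 144^2 = 20736
12^5 = 12 * 12^4 = 12 * 20736 = 248832
12^10 = (12^5)^2 = 248832^2 = 61917364224
12^11 = 12 * 12^10 = 12 * 61917364224 = 743008370688
12^22 = (12^11)^2 = 743008370688^2 = 552061438912436417593344
12^44 = (12^22)^2 = 552061438912436417593344^2 = 304771832334069766392840191887919236168953102336
12^45 = 12 * 12^44 = 12 * 304771832334069766392840191887919236168953102336 = 3657261988008837196714082302655030834027437228032

Result: 3657261988008837196714082302655030834027437228032
Multiplications needed: 8 (8 lines after 12^1)

12^45 = 3657261988008837196714082302655030834027437228032. Using exponentiation by squaring, this requires 8 multiplications. The key idea: if the exponent is even, square the half-power; if odd, multiply by the base once.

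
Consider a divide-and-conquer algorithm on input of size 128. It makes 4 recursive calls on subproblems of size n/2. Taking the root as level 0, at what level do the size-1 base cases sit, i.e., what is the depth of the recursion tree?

For divide and conquer with division factor 2:

Problem sizes at each level:
Level 0: 128
Level 1: 64
Level 2: 32
Level 3: 16
Level 4: 8
Level 5: 4
Level 6: 2
Level 7: 1

The root is level 0 and the size-1 base case is level 7 (the tree spans levels 0 through 7, i.e. 8 levels counting the root), so the depth is the number of divisions: log_2(128) = 7

The recursion tree depth is log_2(128) = 7. At each level, the problem size is divided by 2, so it takes 7 divisions to reduce to a base case of size 1. The algorithm makes 4 recursive calls at each level.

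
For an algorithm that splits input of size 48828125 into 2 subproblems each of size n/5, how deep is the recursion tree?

For divide and conquer with division factor 5:

Problem sizes at each level:
Level 0: 48828125
Level 1: 9765625
Level 2: 1953125
Level 3: 390625
Level 4: 78125
Level 5: 15625
Level 6: 3125
Level 7: 625
Level 8: 125
Level 9: 25
Level 10: 5
Level 11: 1

The root is level 0 and the size-1 base case is level 11 (the tree spans levels 0 through 11, i.e. 12 levels counting the root), so the depth is the number of divisions: log_5(48828125) = 11

The recursion tree depth is log_5(48828125) = 11. At each level, the problem size is divided by 5, so it takes 11 divisions to reduce to a base case of size 1. The algorithm makes 2 recursive calls at each level.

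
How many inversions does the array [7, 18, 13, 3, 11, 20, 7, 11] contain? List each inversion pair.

Finding inversions in [7, 18, 13, 3, 11, 20, 7, 11]:

(0, 3): arr[0]=7 > arr[3]=3
(1, 2): arr[1]=18 > arr[2]=13
(1, 3): arr[1]=18 > arr[3]=3
(1, 4): arr[1]=18 > arr[4]=11
(1, 6): arr[1]=18 > arr[6]=7
(1, 7): arr[1]=18 > arr[7]=11
(2, 3): arr[2]=13 > arr[3]=3
(2, 4): arr[2]=13 > arr[4]=11
(2, 6): arr[2]=13 > arr[6]=7
(2, 7): arr[2]=13 > arr[7]=11
(4, 6): arr[4]=11 > arr[6]=7
(5, 6): arr[5]=20 > arr[6]=7
(5, 7): arr[5]=20 > arr[7]=11

Total inversions: 13

The array has 13 inversion(s): (0,3), (1,2), (1,3), (1,4), (1,6), (1,7), (2,3), (2,4), (2,6), (2,7), (4,6), (5,6), (5,7). Each pair (i,j) satisfies i < j and arr[i] > arr[j].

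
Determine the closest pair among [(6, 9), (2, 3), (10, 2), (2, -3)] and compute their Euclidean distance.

Computing all pairwise distances among 4 points:

d((6, 9), (2, 3)) = 7.2111
d((6, 9), (10, 2)) = 8.0623
d((6, 9), (2, -3)) = 12.6491
d((2, 3), (10, 2)) = 8.0623
d((2, 3), (2, -3)) = 6.0 <-- minimum
d((10, 2), (2, -3)) = 9.434

Closest pair: (2, 3) and (2, -3) with distance 6.0

The closest pair is (2, 3) and (2, -3) with Euclidean distance 6.0. For 4 points, brute-force pairwise comparison is shown above. For large n, the divide-and-conquer algorithm (sort by x, recurse on halves, check the dividing strip) achieves O(n log n).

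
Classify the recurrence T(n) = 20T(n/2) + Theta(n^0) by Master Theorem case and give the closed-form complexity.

Master Theorem for T(n) = 20T(n/2) + O(n^0):

a = 20, b = 2, c = 0
log_b(a) = log_2(20) = 4.3219

Case 1: c = 0 < log_2(20) = 4.3219
T(n) = O(n^(log_2 20))

For T(n) = 20T(n/2) + O(n^0): log_2(20) = 4.3219. This is Case 1 of the Master Theorem (c < log_b(a), work dominated by leaves), giving O(n^(log_2 20)).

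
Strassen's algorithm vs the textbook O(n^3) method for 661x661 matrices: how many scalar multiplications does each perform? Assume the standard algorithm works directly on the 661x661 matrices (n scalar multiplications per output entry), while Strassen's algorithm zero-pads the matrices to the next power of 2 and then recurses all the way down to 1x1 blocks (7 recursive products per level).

Matrix multiplication for 661x661 matrices:

Strassen's algorithm requires power-of-2 dimensions. Pad 661x661 to 1024x1024 (next power of 2).

Standard algorithm: 661^3 = 288804781 multiplications
Strassen's algorithm: 7^(log2(1024)) = 7^10 = 282475249 multiplications
Savings: 288804781 - 282475249 = 6329532 multiplications

Standard: 288804781 multiplications (661^3). Strassen: 282475249 multiplications (7^10, after padding to 1024x1024). Strassen reduces 8 recursive multiplications to 7 at each level.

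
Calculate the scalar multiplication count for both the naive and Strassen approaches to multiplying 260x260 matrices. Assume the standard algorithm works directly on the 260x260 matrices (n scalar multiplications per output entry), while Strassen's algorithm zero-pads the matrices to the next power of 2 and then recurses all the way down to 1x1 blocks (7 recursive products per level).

Matrix multiplication for 260x260 matrices:

Strassen's algorithm requires power-of-2 dimensions. Pad 260x260 to 512x512 (next power of 2).

Standard algorithm: 260^3 = 17576000 multiplications
Strassen's algorithm: 7^(log2(512)) = 7^9 = 40353607 multiplications
Difference: 17576000 - 40353607 = -22777607 (Strassen uses MORE here due to padding overhead — for small or just-over-power-of-2 n, padding can outweigh the per-level savings)

Standard: 17576000 multiplications (260^3). Strassen: 40353607 multiplications (7^9, after padding to 512x512). Strassen reduces 8 recursive multiplications to 7 at each level.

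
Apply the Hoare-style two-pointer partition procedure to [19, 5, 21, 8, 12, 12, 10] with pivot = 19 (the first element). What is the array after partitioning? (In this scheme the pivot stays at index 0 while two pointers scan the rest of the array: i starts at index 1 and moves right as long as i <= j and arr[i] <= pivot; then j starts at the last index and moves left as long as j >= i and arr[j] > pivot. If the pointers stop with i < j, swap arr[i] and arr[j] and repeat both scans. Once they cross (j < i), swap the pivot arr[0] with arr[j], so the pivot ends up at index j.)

Hoare-style two-pointer partition with pivot = 19:

Initial array: [19, 5, 21, 8, 12, 12, 10]

Pointers start at i = 1, j = 6.
i stops at index 2 (arr[2]=21 > 19), j stops at index 6 (arr[6]=10 <= 19): swap arr[2] and arr[6], array becomes [19, 5, 10, 8, 12, 12, 21]
i ends at 6, j ends at 5: the pointers have crossed (j < i), so scanning stops.

Swap pivot arr[0] with arr[5] to place pivot at position 5: [12, 5, 10, 8, 12, 19, 21]
Pivot position: 5

After partitioning with pivot 19, the array becomes [12, 5, 10, 8, 12, 19, 21]. The pivot is placed at index 5. All elements to the left of the pivot are <= 19, and all elements to the right are > 19.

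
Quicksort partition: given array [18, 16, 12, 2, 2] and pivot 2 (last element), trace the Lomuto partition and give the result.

Lomuto partition with pivot = 2:

Initial array: [18, 16, 12, 2, 2]

arr[0]=18 > 2: no swap
arr[1]=16 > 2: no swap
arr[2]=12 > 2: no swap
arr[3]=2 <= 2: swap with position 0, array becomes [2, 16, 12, 18, 2]

Place pivot at position 1: [2, 2, 12, 18, 16]
Pivot position: 1

After partitioning with pivot 2, the array becomes [2, 2, 12, 18, 16]. The pivot is placed at index 1. All elements to the left of the pivot are <= 2, and all elements to the right are > 2.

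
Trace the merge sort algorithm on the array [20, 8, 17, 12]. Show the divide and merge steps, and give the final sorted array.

Merge sort trace:

Split: [20, 8, 17, 12] -> [20, 8] and [17, 12]
  Split: [20, 8] -> [20] and [8]
  Merge: [20] + [8] -> [8, 20]
  Split: [17, 12] -> [17] and [12]
  Merge: [17] + [12] -> [12, 17]
Merge: [8, 20] + [12, 17] -> [8, 12, 17, 20]

Final sorted array: [8, 12, 17, 20]

The merge sort proceeds by recursively splitting the array and merging sorted halves.
After all merges, the sorted array is [8, 12, 17, 20].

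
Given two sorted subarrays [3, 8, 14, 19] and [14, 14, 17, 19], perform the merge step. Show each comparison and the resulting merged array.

Merging process:

Compare 3 vs 14: take 3 from left. Merged: [3]
Compare 8 vs 14: take 8 from left. Merged: [3, 8]
Compare 14 vs 14: take 14 from left. Merged: [3, 8, 14]
Compare 19 vs 14: take 14 from right. Merged: [3, 8, 14, 14]
Compare 19 vs 14: take 14 from right. Merged: [3, 8, 14, 14, 14]
Compare 19 vs 17: take 17 from right. Merged: [3, 8, 14, 14, 14, 17]
Compare 19 vs 19: take 19 from left. Merged: [3, 8, 14, 14, 14, 17, 19]
Append remaining from right: [19]. Merged: [3, 8, 14, 14, 14, 17, 19, 19]

Final merged array: [3, 8, 14, 14, 14, 17, 19, 19]
Total comparisons: 7

The merged array is [3, 8, 14, 14, 14, 17, 19, 19], requiring 7 comparisons. The merge step runs in O(n) time where n is the total number of elements.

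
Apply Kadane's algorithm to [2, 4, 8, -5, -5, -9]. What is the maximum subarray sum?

Using Kadane's algorithm on [2, 4, 8, -5, -5, -9]:

Scanning through the array:
Position 1 (value 4): max_ending_here = 6, max_so_far = 6
Position 2 (value 8): max_ending_here = 14, max_so_far = 14
Position 3 (value -5): max_ending_here = 9, max_so_far = 14
Position 4 (value -5): max_ending_here = 4, max_so_far = 14
Position 5 (value -9): max_ending_here = -5, max_so_far = 14

Maximum subarray: [2, 4, 8]
Maximum sum: 14

The maximum subarray is [2, 4, 8] with sum 14. This subarray runs from index 0 to index 2.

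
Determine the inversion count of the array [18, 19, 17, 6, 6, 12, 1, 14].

Finding inversions in [18, 19, 17, 6, 6, 12, 1, 14]:

(0, 2): arr[0]=18 > arr[2]=17
(0, 3): arr[0]=18 > arr[3]=6
(0, 4): arr[0]=18 > arr[4]=6
(0, 5): arr[0]=18 > arr[5]=12
(0, 6): arr[0]=18 > arr[6]=1
(0, 7): arr[0]=18 > arr[7]=14
(1, 2): arr[1]=19 > arr[2]=17
(1, 3): arr[1]=19 > arr[3]=6
(1, 4): arr[1]=19 > arr[4]=6
(1, 5): arr[1]=19 > arr[5]=12
(1, 6): arr[1]=19 > arr[6]=1
(1, 7): arr[1]=19 > arr[7]=14
(2, 3): arr[2]=17 > arr[3]=6
(2, 4): arr[2]=17 > arr[4]=6
(2, 5): arr[2]=17 > arr[5]=12
(2, 6): arr[2]=17 > arr[6]=1
(2, 7): arr[2]=17 > arr[7]=14
(3, 6): arr[3]=6 > arr[6]=1
(4, 6): arr[4]=6 > arr[6]=1
(5, 6): arr[5]=12 > arr[6]=1

Total inversions: 20

The array has 20 inversion(s): (0,2), (0,3), (0,4), (0,5), (0,6), (0,7), (1,2), (1,3), (1,4), (1,5), (1,6), (1,7), (2,3), (2,4), (2,5), (2,6), (2,7), (3,6), (4,6), (5,6). Each pair (i,j) satisfies i < j and arr[i] > arr[j].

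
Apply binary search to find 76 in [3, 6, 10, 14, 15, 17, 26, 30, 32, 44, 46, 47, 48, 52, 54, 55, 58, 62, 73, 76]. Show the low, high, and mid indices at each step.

Binary search for 76 in [3, 6, 10, 14, 15, 17, 26, 30, 32, 44, 46, 47, 48, 52, 54, 55, 58, 62, 73, 76]:

lo=0, hi=19, mid=9, arr[mid]=44 -> 44 < 76, search right half
lo=10, hi=19, mid=14, arr[mid]=54 -> 54 < 76, search right half
lo=15, hi=19, mid=17, arr[mid]=62 -> 62 < 76, search right half
lo=18, hi=19, mid=18, arr[mid]=73 -> 73 < 76, search right half
lo=19, hi=19, mid=19, arr[mid]=76 -> Found target at index 19!

Binary search finds 76 at index 19 after 5 comparisons. The search repeatedly halves the search space by comparing with the middle element.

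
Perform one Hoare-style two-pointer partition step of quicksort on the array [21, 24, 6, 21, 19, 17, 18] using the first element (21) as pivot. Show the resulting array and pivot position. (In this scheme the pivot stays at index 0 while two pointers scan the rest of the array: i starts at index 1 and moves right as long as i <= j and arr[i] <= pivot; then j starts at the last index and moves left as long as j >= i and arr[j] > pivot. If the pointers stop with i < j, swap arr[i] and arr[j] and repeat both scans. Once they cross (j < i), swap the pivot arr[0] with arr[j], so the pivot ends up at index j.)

Hoare-style two-pointer partition with pivot = 21:

Initial array: [21, 24, 6, 21, 19, 17, 18]

Pointers start at i = 1, j = 6.
i stops at index 1 (arr[1]=24 > 21), j stops at index 6 (arr[6]=18 <= 21): swap arr[1] and arr[6], array becomes [21, 18, 6, 21, 19, 17, 24]
i ends at 6, j ends at 5: the pointers have crossed (j < i), so scanning stops.

Swap pivot arr[0] with arr[5] to place pivot at position 5: [17, 18, 6, 21, 19, 21, 24]
Pivot position: 5

After partitioning with pivot 21, the array becomes [17, 18, 6, 21, 19, 21, 24]. The pivot is placed at index 5. All elements to the left of the pivot are <= 21, and all elements to the right are > 21.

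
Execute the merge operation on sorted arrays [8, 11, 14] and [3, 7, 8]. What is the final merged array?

Merging process:

Compare 8 vs 3: take 3 from right. Merged: [3]
Compare 8 vs 7: take 7 from right. Merged: [3, 7]
Compare 8 vs 8: take 8 from left. Merged: [3, 7, 8]
Compare 11 vs 8: take 8 from right. Merged: [3, 7, 8, 8]
Append remaining from left: [11, 14]. Merged: [3, 7, 8, 8, 11, 14]

Final merged array: [3, 7, 8, 8, 11, 14]
Total comparisons: 4

The merged array is [3, 7, 8, 8, 11, 14], requiring 4 comparisons. The merge step runs in O(n) time where n is the total number of elements.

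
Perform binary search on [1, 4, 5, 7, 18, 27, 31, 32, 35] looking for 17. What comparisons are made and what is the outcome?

Binary search for 17 in [1, 4, 5, 7, 18, 27, 31, 32, 35]:

lo=0, hi=8, mid=4, arr[mid]=18 -> 18 > 17, search left half
lo=0, hi=3, mid=1, arr[mid]=4 -> 4 < 17, search right half
lo=2, hi=3, mid=2, arr[mid]=5 -> 5 < 17, search right half
lo=3, hi=3, mid=3, arr[mid]=7 -> 7 < 17, search right half
lo=4 > hi=3, target 17 not found

Binary search determines that 17 is not in the array after 4 comparisons. The search space was exhausted without finding the target.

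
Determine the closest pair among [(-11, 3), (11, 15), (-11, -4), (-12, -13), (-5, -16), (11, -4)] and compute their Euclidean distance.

Computing all pairwise distances among 6 points:

d((-11, 3), (11, 15)) = 25.0599
d((-11, 3), (-11, -4)) = 7.0 <-- minimum
d((-11, 3), (-12, -13)) = 16.0312
d((-11, 3), (-5, -16)) = 19.9249
d((-11, 3), (11, -4)) = 23.0868
d((11, 15), (-11, -4)) = 29.0689
d((11, 15), (-12, -13)) = 36.2353
d((11, 15), (-5, -16)) = 34.8855
d((11, 15), (11, -4)) = 19.0
d((-11, -4), (-12, -13)) = 9.0554
d((-11, -4), (-5, -16)) = 13.4164
d((-11, -4), (11, -4)) = 22.0
d((-12, -13), (-5, -16)) = 7.6158
d((-12, -13), (11, -4)) = 24.6982
d((-5, -16), (11, -4)) = 20.0

Closest pair: (-11, 3) and (-11, -4) with distance 7.0

The closest pair is (-11, 3) and (-11, -4) with Euclidean distance 7.0. For 6 points, brute-force pairwise comparison is shown above. For large n, the divide-and-conquer algorithm (sort by x, recurse on halves, check the dividing strip) achieves O(n log n).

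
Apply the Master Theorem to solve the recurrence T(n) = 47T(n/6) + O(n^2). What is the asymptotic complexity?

Master Theorem for T(n) = 47T(n/6) + O(n^2):

a = 47, b = 6, c = 2
log_b(a) = log_6(47) = 2.1488

Case 1: c = 2 < log_6(47) = 2.1488
T(n) = O(n^(log_6 47))

For T(n) = 47T(n/6) + O(n^2): log_6(47) = 2.1488. This is Case 1 of the Master Theorem (c < log_b(a), work dominated by leaves), giving O(n^(log_6 47)).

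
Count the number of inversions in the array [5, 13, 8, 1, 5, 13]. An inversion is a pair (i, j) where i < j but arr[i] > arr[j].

Finding inversions in [5, 13, 8, 1, 5, 13]:

(0, 3): arr[0]=5 > arr[3]=1
(1, 2): arr[1]=13 > arr[2]=8
(1, 3): arr[1]=13 > arr[3]=1
(1, 4): arr[1]=13 > arr[4]=5
(2, 3): arr[2]=8 > arr[3]=1
(2, 4): arr[2]=8 > arr[4]=5

Total inversions: 6

The array has 6 inversion(s): (0,3), (1,2), (1,3), (1,4), (2,3), (2,4). Each pair (i,j) satisfies i < j and arr[i] > arr[j].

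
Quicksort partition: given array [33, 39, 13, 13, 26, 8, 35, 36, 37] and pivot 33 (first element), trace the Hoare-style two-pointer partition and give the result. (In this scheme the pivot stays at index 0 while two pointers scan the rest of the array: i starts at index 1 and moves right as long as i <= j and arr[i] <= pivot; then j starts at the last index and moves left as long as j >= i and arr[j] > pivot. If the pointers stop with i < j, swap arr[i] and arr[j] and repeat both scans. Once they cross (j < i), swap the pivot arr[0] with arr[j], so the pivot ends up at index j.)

Hoare-style two-pointer partition with pivot = 33:

Initial array: [33, 39, 13, 13, 26, 8, 35, 36, 37]

Pointers start at i = 1, j = 8.
i stops at index 1 (arr[1]=39 > 33), j stops at index 5 (arr[5]=8 <= 33): swap arr[1] and arr[5], array becomes [33, 8, 13, 13, 26, 39, 35, 36, 37]
i ends at 5, j ends at 4: the pointers have crossed (j < i), so scanning stops.

Swap pivot arr[0] with arr[4] to place pivot at position 4: [26, 8, 13, 13, 33, 39, 35, 36, 37]
Pivot position: 4

After partitioning with pivot 33, the array becomes [26, 8, 13, 13, 33, 39, 35, 36, 37]. The pivot is placed at index 4. All elements to the left of the pivot are <= 33, and all elements to the right are > 33.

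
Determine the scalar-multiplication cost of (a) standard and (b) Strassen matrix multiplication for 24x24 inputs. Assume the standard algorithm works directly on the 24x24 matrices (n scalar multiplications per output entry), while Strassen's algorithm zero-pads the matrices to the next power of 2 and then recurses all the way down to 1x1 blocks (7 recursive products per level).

Matrix multiplication for 24x24 matrices:

Strassen's algorithm requires power-of-2 dimensions. Pad 24x24 to 32x32 (next power of 2).

Standard algorithm: 24^3 = 13824 multiplications
Strassen's algorithm: 7^(log2(32)) = 7^5 = 16807 multiplications
Difference: 13824 - 16807 = -2983 (Strassen uses MORE here due to padding overhead — for small or just-over-power-of-2 n, padding can outweigh the per-level savings)

Standard: 13824 multiplications (24^3). Strassen: 16807 multiplications (7^5, after padding to 32x32). Strassen reduces 8 recursive multiplications to 7 at each level.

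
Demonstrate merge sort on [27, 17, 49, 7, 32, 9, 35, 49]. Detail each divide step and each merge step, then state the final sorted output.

Merge sort trace:

Split: [27, 17, 49, 7, 32, 9, 35, 49] -> [27, 17, 49, 7] and [32, 9, 35, 49]
  Split: [27, 17, 49, 7] -> [27, 17] and [49, 7]
    Split: [27, 17] -> [27] and [17]
    Merge: [27] + [17] -> [17, 27]
    Split: [49, 7] -> [49] and [7]
    Merge: [49] + [7] -> [7, 49]
  Merge: [17, 27] + [7, 49] -> [7, 17, 27, 49]
  Split: [32, 9, 35, 49] -> [32, 9] and [35, 49]
    Split: [32, 9] -> [32] and [9]
    Merge: [32] + [9] -> [9, 32]
    Split: [35, 49] -> [35] and [49]
    Merge: [35] + [49] -> [35, 49]
  Merge: [9, 32] + [35, 49] -> [9, 32, 35, 49]
Merge: [7, 17, 27, 49] + [9, 32, 35, 49] -> [7, 9, 17, 27, 32, 35, 49, 49]

Final sorted array: [7, 9, 17, 27, 32, 35, 49, 49]

The merge sort proceeds by recursively splitting the array and merging sorted halves.
After all merges, the sorted array is [7, 9, 17, 27, 32, 35, 49, 49].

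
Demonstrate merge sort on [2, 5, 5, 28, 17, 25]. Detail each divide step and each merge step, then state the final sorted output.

Merge sort trace:

Split: [2, 5, 5, 28, 17, 25] -> [2, 5, 5] and [28, 17, 25]
  Split: [2, 5, 5] -> [2] and [5, 5]
    Split: [5, 5] -> [5] and [5]
    Merge: [5] + [5] -> [5, 5]
  Merge: [2] + [5, 5] -> [2, 5, 5]
  Split: [28, 17, 25] -> [28] and [17, 25]
    Split: [17, 25] -> [17] and [25]
    Merge: [17] + [25] -> [17, 25]
  Merge: [28] + [17, 25] -> [17, 25, 28]
Merge: [2, 5, 5] + [17, 25, 28] -> [2, 5, 5, 17, 25, 28]

Final sorted array: [2, 5, 5, 17, 25, 28]

The merge sort proceeds by recursively splitting the array and merging sorted halves.
After all merges, the sorted array is [2, 5, 5, 17, 25, 28].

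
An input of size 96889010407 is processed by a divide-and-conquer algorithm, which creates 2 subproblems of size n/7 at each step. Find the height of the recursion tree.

For divide and conquer with division factor 7:

Problem sizes at each level:
Level 0: 96889010407
Level 1: 13841287201
Level 2: 1977326743
Level 3: 282475249
Level 4: 40353607
Level 5: 5764801
Level 6: 823543
Level 7: 117649
Level 8: 16807
Level 9: 2401
Level 10: 343
Level 11: 49
Level 12: 7
Level 13: 1

The root is level 0 and the size-1 base case is level 13 (the tree spans levels 0 through 13, i.e. 14 levels counting the root), so the depth is the number of divisions: log_7(96889010407) = 13

The recursion tree depth is log_7(96889010407) = 13. At each level, the problem size is divided by 7, so it takes 13 divisions to reduce to a base case of size 1. The algorithm makes 2 recursive calls at each level.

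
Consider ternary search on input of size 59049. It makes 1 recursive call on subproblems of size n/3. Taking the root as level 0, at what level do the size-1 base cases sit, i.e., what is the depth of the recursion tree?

For divide and conquer with division factor 3:

Problem sizes at each level:
Level 0: 59049
Level 1: 19683
Level 2: 6561
Level 3: 2187
Level 4: 729
Level 5: 243
Level 6: 81
Level 7: 27
Level 8: 9
Level 9: 3
Level 10: 1

The root is level 0 and the size-1 base case is level 10 (the tree spans levels 0 through 10, i.e. 11 levels counting the root), so the depth is the number of divisions: log_3(59049) = 10

The recursion tree depth is log_3(59049) = 10. At each level, the problem size is divided by 3, so it takes 10 divisions to reduce to a base case of size 1. The algorithm makes 1 recursive call at each level.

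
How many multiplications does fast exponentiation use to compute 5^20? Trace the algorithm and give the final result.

Computing 5^20 by squaring (build up from 5^1; each line after the first costs one multiplication):

5^1 = 5
5^2 = (5^1)^2 = 5^2 = 25
5^4 = (5^2)^2 = 25^2 = 625
5^5 = 5 * 5^4 = 5 * 625 = 3125
5^10 = (5^5)^2 = 3125^2 = 9765625
5^20 = (5^10)^2 = 9765625^2 = 95367431640625

Result: 95367431640625
Multiplications needed: 5 (5 lines after 5^1)

5^20 = 95367431640625. Using exponentiation by squaring, this requires 5 multiplications. The key idea: if the exponent is even, square the half-power; if odd, multiply by the base once.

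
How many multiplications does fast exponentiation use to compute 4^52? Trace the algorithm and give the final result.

Computing 4^52 by squaring (build up from 4^1; each line after the first costs one multiplication):

4^1 = 4
4^2 = (4^1)^2 = 4^2 = 16
4^3 = 4 * 4^2 = 4 * 16 = 64
4^6 = (4^3)^2 = 64^2 = 4096
4^12 = (4^6)^2 = 4096^2 = 16777216
4^13 = 4 * 4^12 = 4 * 16777216 = 67108864
4^26 = (4^13)^2 = 67108864^2 = 4503599627370496
4^52 = (4^26)^2 = 4503599627370496^2 = 20282409603651670423947251286016

Result: 20282409603651670423947251286016
Multiplications needed: 7 (7 lines after 4^1)

4^52 = 20282409603651670423947251286016. Using exponentiation by squaring, this requires 7 multiplications. The key idea: if the exponent is even, square the half-power; if odd, multiply by the base once.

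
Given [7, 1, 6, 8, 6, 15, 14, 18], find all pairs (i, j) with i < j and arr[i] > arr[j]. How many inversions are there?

Finding inversions in [7, 1, 6, 8, 6, 15, 14, 18]:

(0, 1): arr[0]=7 > arr[1]=1
(0, 2): arr[0]=7 > arr[2]=6
(0, 4): arr[0]=7 > arr[4]=6
(3, 4): arr[3]=8 > arr[4]=6
(5, 6): arr[5]=15 > arr[6]=14

Total inversions: 5

The array has 5 inversion(s): (0,1), (0,2), (0,4), (3,4), (5,6). Each pair (i,j) satisfies i < j and arr[i] > arr[j].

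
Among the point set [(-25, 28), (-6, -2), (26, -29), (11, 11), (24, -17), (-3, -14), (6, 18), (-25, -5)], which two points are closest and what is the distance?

Computing all pairwise distances among 8 points:

d((-25, 28), (-6, -2)) = 35.5106
d((-25, 28), (26, -29)) = 76.4853
d((-25, 28), (11, 11)) = 39.8121
d((-25, 28), (24, -17)) = 66.5282
d((-25, 28), (-3, -14)) = 47.4131
d((-25, 28), (6, 18)) = 32.573
d((-25, 28), (-25, -5)) = 33.0
d((-6, -2), (26, -29)) = 41.8688
d((-6, -2), (11, 11)) = 21.4009
d((-6, -2), (24, -17)) = 33.541
d((-6, -2), (-3, -14)) = 12.3693
d((-6, -2), (6, 18)) = 23.3238
d((-6, -2), (-25, -5)) = 19.2354
d((26, -29), (11, 11)) = 42.72
d((26, -29), (24, -17)) = 12.1655
d((26, -29), (-3, -14)) = 32.6497
d((26, -29), (6, 18)) = 51.0784
d((26, -29), (-25, -5)) = 56.3649
d((11, 11), (24, -17)) = 30.8707
d((11, 11), (-3, -14)) = 28.6531
d((11, 11), (6, 18)) = 8.6023 <-- minimum
d((11, 11), (-25, -5)) = 39.3954
d((24, -17), (-3, -14)) = 27.1662
d((24, -17), (6, 18)) = 39.3573
d((24, -17), (-25, -5)) = 50.448
d((-3, -14), (6, 18)) = 33.2415
d((-3, -14), (-25, -5)) = 23.7697
d((6, 18), (-25, -5)) = 38.6005

Closest pair: (11, 11) and (6, 18) with distance 8.6023

The closest pair is (11, 11) and (6, 18) with Euclidean distance 8.6023. For 8 points, brute-force pairwise comparison is shown above. For large n, the divide-and-conquer algorithm (sort by x, recurse on halves, check the dividing strip) achieves O(n log n).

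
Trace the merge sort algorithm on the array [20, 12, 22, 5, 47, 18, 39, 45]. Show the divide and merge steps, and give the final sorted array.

Merge sort trace:

Split: [20, 12, 22, 5, 47, 18, 39, 45] -> [20, 12, 22, 5] and [47, 18, 39, 45]
  Split: [20, 12, 22, 5] -> [20, 12] and [22, 5]
    Split: [20, 12] -> [20] and [12]
    Merge: [20] + [12] -> [12, 20]
    Split: [22, 5] -> [22] and [5]
    Merge: [22] + [5] -> [5, 22]
  Merge: [12, 20] + [5, 22] -> [5, 12, 20, 22]
  Split: [47, 18, 39, 45] -> [47, 18] and [39, 45]
    Split: [47, 18] -> [47] and [18]
    Merge: [47] + [18] -> [18, 47]
    Split: [39, 45] -> [39] and [45]
    Merge: [39] + [45] -> [39, 45]
  Merge: [18, 47] + [39, 45] -> [18, 39, 45, 47]
Merge: [5, 12, 20, 22] + [18, 39, 45, 47] -> [5, 12, 18, 20, 22, 39, 45, 47]

Final sorted array: [5, 12, 18, 20, 22, 39, 45, 47]

The merge sort proceeds by recursively splitting the array and merging sorted halves.
After all merges, the sorted array is [5, 12, 18, 20, 22, 39, 45, 47].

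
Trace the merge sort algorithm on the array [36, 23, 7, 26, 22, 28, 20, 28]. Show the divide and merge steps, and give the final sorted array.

Merge sort trace:

Split: [36, 23, 7, 26, 22, 28, 20, 28] -> [36, 23, 7, 26] and [22, 28, 20, 28]
  Split: [36, 23, 7, 26] -> [36, 23] and [7, 26]
    Split: [36, 23] -> [36] and [23]
    Merge: [36] + [23] -> [23, 36]
    Split: [7, 26] -> [7] and [26]
    Merge: [7] + [26] -> [7, 26]
  Merge: [23, 36] + [7, 26] -> [7, 23, 26, 36]
  Split: [22, 28, 20, 28] -> [22, 28] and [20, 28]
    Split: [22, 28] -> [22] and [28]
    Merge: [22] + [28] -> [22, 28]
    Split: [20, 28] -> [20] and [28]
    Merge: [20] + [28] -> [20, 28]
  Merge: [22, 28] + [20, 28] -> [20, 22, 28, 28]
Merge: [7, 23, 26, 36] + [20, 22, 28, 28] -> [7, 20, 22, 23, 26, 28, 28, 36]

Final sorted array: [7, 20, 22, 23, 26, 28, 28, 36]

The merge sort proceeds by recursively splitting the array and merging sorted halves.
After all merges, the sorted array is [7, 20, 22, 23, 26, 28, 28, 36].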